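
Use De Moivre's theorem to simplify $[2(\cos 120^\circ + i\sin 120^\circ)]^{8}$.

By De Moivre: z^n = r^n(cos(nθ) + i sin(nθ))
= 2^8(cos(8*120°) + i sin(8*120°))
= 256(cos 240° + i sin 240°)
= -128 - 128*sqrt(3)i


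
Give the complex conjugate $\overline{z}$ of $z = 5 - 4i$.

If z = a + bi, then conjugate(z) = a - bi
conjugate(5 - 4i) = 5 + 4i


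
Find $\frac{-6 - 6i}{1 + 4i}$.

Multiply numerator and denominator by conjugate (1 - 4i):
= (-6 - 6i)(1 - 4i) / (1^2 + 4^2)
= (-30 + 18i) / 17
= -30/17 + (18/17)i


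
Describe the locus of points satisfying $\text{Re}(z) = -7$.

Re(z) = x where z = x + yi; the equation x = -7 is satisfied by all points with that x-coordinate
Locus: Vertical line x = -7


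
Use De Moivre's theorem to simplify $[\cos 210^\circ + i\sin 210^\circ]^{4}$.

By De Moivre: z^n = r^n(cos(nθ) + i sin(nθ))
= 1^4(cos(4*210°) + i sin(4*210°))
= 1(cos 120° + i sin 120°)
= -1/2 + (sqrt(3)/2)i


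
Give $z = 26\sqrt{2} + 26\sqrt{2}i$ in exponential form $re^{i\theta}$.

r = |z| = sqrt((26*sqrt(2))^2 + (26*sqrt(2))^2) = sqrt(1352 + 1352) = sqrt(2704) = 52
θ = arctan(b/a) = arctan(36.7696/36.7696) (quadrant-adjusted) = 45° = π/4
z = 52e^(i*π/4)


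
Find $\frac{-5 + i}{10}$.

Divisor is real, so divide each part by 10:
= -1/2 + (1/10)i


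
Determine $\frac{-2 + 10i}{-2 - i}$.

Multiply numerator and denominator by conjugate (-2 + i):
= (-2 + 10i)(-2 + i) / ((-2)^2 + (-1)^2)
= (-6 - 22i) / 5
= -6/5 - (22/5)i


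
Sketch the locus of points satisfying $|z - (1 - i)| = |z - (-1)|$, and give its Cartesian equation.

|z - z1| = |z - z2| means z is equidistant from z1 and z2,
i.e. the perpendicular bisector of the segment from (1, -1) to (-1, 0) (midpoint (0, -1/2)).
With z = x + yi, square both sides:
(x - 1)^2 + (y - (-1))^2 = (x - (-1))^2 + (y - 0)^2
The x^2 and y^2 terms cancel: -4x + 2y = 1 - 2 = -1
Simplify: 4x - 2y = 1
Locus: Perpendicular bisector of the segment from (1, -1) to (-1, 0): the line 4x - 2y = 1


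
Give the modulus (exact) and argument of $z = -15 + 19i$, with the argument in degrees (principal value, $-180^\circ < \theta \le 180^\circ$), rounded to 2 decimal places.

|z| = sqrt((-15)^2 + 19^2) = sqrt(586)
arg(z) = arctan(b/a) = arctan(19/-15) (quadrant-adjusted) = 128.29°


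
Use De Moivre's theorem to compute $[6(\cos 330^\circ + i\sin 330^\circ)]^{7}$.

By De Moivre: z^n = r^n(cos(nθ) + i sin(nθ))
= 6^7(cos(7*330°) + i sin(7*330°))
= 279936(cos 150° + i sin 150°)
= -139968*sqrt(3) + 139968i


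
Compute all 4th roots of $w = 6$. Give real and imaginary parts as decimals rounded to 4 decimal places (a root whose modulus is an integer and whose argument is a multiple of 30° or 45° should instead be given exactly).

|w| = 6, arg(w) = 0°
Root modulus = 6^(1/4) ≈ 1.565085
Root arguments: θ_k = (0° + 360°k)/4 for k = 0, 1, ..., 3
Compute each root as (root modulus)(cos θ_k + i sin θ_k) using full-precision intermediates, then round to 4 decimal places.
Roots: 1.5651, 1.5651i, -1.5651, -1.5651i


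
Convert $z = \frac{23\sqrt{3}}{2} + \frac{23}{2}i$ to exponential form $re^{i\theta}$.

r = |z| = sqrt((23*sqrt(3)/2)^2 + (23/2)^2) = sqrt(1587/4 + 529/4) = sqrt(529) = 23
θ = arctan(b/a) = arctan(11.5/19.9186) (quadrant-adjusted) = 30° = π/6
z = 23e^(i*π/6)


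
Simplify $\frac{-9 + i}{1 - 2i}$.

Multiply numerator and denominator by conjugate (1 + 2i):
= (-9 + i)(1 + 2i) / (1^2 + (-2)^2)
= (-11 - 17i) / 5
= -11/5 - (17/5)i


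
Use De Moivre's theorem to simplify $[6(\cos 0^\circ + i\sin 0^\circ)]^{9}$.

By De Moivre: z^n = r^n(cos(nθ) + i sin(nθ))
= 6^9(cos(9*0°) + i sin(9*0°))
= 10077696(cos 0° + i sin 0°)
= 10077696


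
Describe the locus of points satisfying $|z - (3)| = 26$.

|z - z0| = r describes a circle centered at z0 with radius r
Here z0 = 3 and r = 26
Locus: Circle centered at (3, 0) with radius 26


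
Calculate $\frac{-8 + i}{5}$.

Divisor is real, so divide each part by 5:
= -8/5 + (1/5)i


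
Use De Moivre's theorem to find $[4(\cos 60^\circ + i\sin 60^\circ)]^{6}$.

By De Moivre: z^n = r^n(cos(nθ) + i sin(nθ))
= 4^6(cos(6*60°) + i sin(6*60°))
= 4096(cos 0° + i sin 0°)
= 4096


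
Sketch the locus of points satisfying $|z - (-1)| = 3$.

|z - z0| = r describes a circle centered at z0 with radius r
Here z0 = -1 and r = 3
Locus: Circle centered at (-1, 0) with radius 3


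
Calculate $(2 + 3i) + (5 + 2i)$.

(2 + 5) + (3 + 2)i = 7 + 5i


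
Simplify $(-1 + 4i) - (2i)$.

(-1 - 0) + (4 - 2)i = -1 + 2i


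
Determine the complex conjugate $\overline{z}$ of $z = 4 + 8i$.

If z = a + bi, then conjugate(z) = a - bi
conjugate(4 + 8i) = 4 - 8i


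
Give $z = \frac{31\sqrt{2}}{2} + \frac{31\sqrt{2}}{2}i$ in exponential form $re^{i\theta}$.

r = |z| = sqrt((31*sqrt(2)/2)^2 + (31*sqrt(2)/2)^2) = sqrt(961/2 + 961/2) = sqrt(961) = 31
θ = arctan(b/a) = arctan(21.9203/21.9203) (quadrant-adjusted) = 45° = π/4
z = 31e^(i*π/4)


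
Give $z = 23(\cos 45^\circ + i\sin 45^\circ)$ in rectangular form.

a = r cos θ = 23 * sqrt(2)/2 = 23*sqrt(2)/2
b = r sin θ = 23 * sqrt(2)/2 = 23*sqrt(2)/2
z = 23*sqrt(2)/2 + (23*sqrt(2)/2)i


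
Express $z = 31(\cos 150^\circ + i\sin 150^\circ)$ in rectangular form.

a = r cos θ = 31 * -sqrt(3)/2 = -31*sqrt(3)/2
b = r sin θ = 31 * 1/2 = 31/2
z = -31*sqrt(3)/2 + (31/2)i


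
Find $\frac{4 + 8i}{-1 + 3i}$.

Multiply numerator and denominator by conjugate (-1 - 3i):
= (4 + 8i)(-1 - 3i) / ((-1)^2 + 3^2)
= (20 - 20i) / 10
= 2 - 2i


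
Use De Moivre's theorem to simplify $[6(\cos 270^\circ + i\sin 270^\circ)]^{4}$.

By De Moivre: z^n = r^n(cos(nθ) + i sin(nθ))
= 6^4(cos(4*270°) + i sin(4*270°))
= 1296(cos 0° + i sin 0°)
= 1296


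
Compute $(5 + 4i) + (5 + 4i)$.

(5 + 5) + (4 + 4)i = 10 + 8i


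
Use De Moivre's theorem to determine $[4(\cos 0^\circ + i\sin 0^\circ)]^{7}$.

By De Moivre: z^n = r^n(cos(nθ) + i sin(nθ))
= 4^7(cos(7*0°) + i sin(7*0°))
= 16384(cos 0° + i sin 0°)
= 16384


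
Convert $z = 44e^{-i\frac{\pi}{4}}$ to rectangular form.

a = r cos θ = 44 * sqrt(2)/2 = 22*sqrt(2)
b = r sin θ = 44 * -sqrt(2)/2 = -22*sqrt(2)
z = 22*sqrt(2) - 22*sqrt(2)i


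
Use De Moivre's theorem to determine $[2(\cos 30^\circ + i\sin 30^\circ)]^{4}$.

By De Moivre: z^n = r^n(cos(nθ) + i sin(nθ))
= 2^4(cos(4*30°) + i sin(4*30°))
= 16(cos 120° + i sin 120°)
= -8 + 8*sqrt(3)i


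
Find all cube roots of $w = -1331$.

|w| = 1331, arg(w) = 180°
Root modulus = 1331^(1/3) = 11
Root arguments: θ_k = (180° + 360°k)/3 for k = 0, 1, ..., 2
Roots: 11/2 + (11*sqrt(3)/2)i, -11, 11/2 - (11*sqrt(3)/2)i


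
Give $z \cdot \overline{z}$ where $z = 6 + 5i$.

z * conjugate(z) = |z|^2 = a^2 + b^2
= 6^2 + 5^2 = 61


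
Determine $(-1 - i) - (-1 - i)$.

(-1 - (-1)) + (-1 - (-1))i = 0


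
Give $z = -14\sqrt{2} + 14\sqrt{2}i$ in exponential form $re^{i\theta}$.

r = |z| = sqrt((-14*sqrt(2))^2 + (14*sqrt(2))^2) = sqrt(392 + 392) = sqrt(784) = 28
θ = arctan(b/a) = arctan(19.799/-19.799) (quadrant-adjusted) = 135° = 3π/4
z = 28e^(i*3π/4)


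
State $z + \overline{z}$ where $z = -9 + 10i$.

z + conjugate(z) = (a + bi) + (a - bi) = 2a
= 2 * (-9) = -18


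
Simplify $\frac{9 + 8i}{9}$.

Divisor is real, so divide each part by 9:
= 1 + (8/9)i


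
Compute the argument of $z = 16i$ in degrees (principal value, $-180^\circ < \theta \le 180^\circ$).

a = 0 and b > 0, so z lies on the positive imaginary axis: θ = 90°


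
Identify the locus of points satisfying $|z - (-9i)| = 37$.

|z - z0| = r describes a circle centered at z0 with radius r
Here z0 = -9i and r = 37
Locus: Circle centered at (0, -9) with radius 37


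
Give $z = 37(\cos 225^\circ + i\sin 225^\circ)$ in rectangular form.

a = r cos θ = 37 * -sqrt(2)/2 = -37*sqrt(2)/2
b = r sin θ = 37 * -sqrt(2)/2 = -37*sqrt(2)/2
z = -37*sqrt(2)/2 - (37*sqrt(2)/2)i


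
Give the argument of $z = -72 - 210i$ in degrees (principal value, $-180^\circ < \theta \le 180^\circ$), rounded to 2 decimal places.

θ = arctan(b/a) = arctan(-210/-72) (quadrant-adjusted) = -108.92°


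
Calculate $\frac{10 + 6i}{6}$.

Divisor is real, so divide each part by 6:
= 5/3 + i


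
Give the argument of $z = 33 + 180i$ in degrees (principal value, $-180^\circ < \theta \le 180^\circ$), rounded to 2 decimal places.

θ = arctan(b/a) = arctan(180/33) (quadrant-adjusted) = 79.61°


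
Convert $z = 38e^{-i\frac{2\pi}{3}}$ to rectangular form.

a = r cos θ = 38 * -1/2 = -19
b = r sin θ = 38 * -sqrt(3)/2 = -19*sqrt(3)
z = -19 - 19*sqrt(3)i


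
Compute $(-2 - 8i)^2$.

(a + bi)^2 = a^2 - b^2 + 2abi
= (-2)^2 - (-8)^2 + 2*(-2)*(-8)i
= -60 + 32i


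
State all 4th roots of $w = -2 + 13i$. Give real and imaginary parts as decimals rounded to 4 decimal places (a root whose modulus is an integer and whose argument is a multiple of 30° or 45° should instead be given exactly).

|w| = sqrt(173) ≈ 13.152946, arg(w) ≈ 98.746162°
Root modulus = sqrt(173)^(1/4) ≈ 1.904389
Root arguments: θ_k = (arg(w) + 360°k)/4 for k = 0, 1, ..., 3
Compute each root as (root modulus)(cos θ_k + i sin θ_k) using full-precision intermediates, then round to 4 decimal places.
Roots: 1.7303 + 0.7954i, -0.7954 + 1.7303i, -1.7303 - 0.7954i, 0.7954 - 1.7303i


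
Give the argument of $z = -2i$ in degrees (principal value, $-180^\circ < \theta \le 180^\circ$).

a = 0 and b < 0, so z lies on the negative imaginary axis: θ = -90°


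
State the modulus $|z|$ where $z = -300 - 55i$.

|z| = sqrt(a^2 + b^2) = sqrt((-300)^2 + (-55)^2) = sqrt(93025) = 305


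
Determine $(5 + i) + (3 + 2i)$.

(5 + 3) + (1 + 2)i = 8 + 3i


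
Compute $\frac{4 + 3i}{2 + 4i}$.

Multiply numerator and denominator by conjugate (2 - 4i):
= (4 + 3i)(2 - 4i) / (2^2 + 4^2)
= (20 - 10i) / 20
Divide through by 10: (2 - i) / 2
= 1 - (1/2)i


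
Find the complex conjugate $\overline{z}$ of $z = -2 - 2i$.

If z = a + bi, then conjugate(z) = a - bi
conjugate(-2 - 2i) = -2 + 2i


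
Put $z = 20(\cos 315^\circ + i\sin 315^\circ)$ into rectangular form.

a = r cos θ = 20 * sqrt(2)/2 = 10*sqrt(2)
b = r sin θ = 20 * -sqrt(2)/2 = -10*sqrt(2)
z = 10*sqrt(2) - 10*sqrt(2)i


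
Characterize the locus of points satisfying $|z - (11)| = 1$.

|z - z0| = r describes a circle centered at z0 with radius r
Here z0 = 11 and r = 1
Locus: Circle centered at (11, 0) with radius 1


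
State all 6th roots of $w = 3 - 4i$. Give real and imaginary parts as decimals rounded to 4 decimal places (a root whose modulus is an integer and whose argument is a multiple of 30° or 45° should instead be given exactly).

|w| = 5, arg(w) ≈ 306.869898°
Root modulus = 5^(1/6) ≈ 1.307660
Root arguments: θ_k = (arg(w) + 360°k)/6 for k = 0, 1, ..., 5
Compute each root as (root modulus)(cos θ_k + i sin θ_k) using full-precision intermediates, then round to 4 decimal places.
Roots: 0.8204 + 1.0183i, -0.4717 + 1.2196i, -1.2921 + 0.2013i, -0.8204 - 1.0183i, 0.4717 - 1.2196i, 1.2921 - 0.2013i


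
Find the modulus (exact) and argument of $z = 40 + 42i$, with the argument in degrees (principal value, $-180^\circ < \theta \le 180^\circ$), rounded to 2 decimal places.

|z| = sqrt(40^2 + 42^2) = 58
arg(z) = arctan(b/a) = arctan(42/40) (quadrant-adjusted) = 46.40°


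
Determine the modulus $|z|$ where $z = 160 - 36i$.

|z| = sqrt(a^2 + b^2) = sqrt(160^2 + (-36)^2) = sqrt(26896) = 164


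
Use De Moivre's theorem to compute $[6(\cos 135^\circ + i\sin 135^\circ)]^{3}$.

By De Moivre: z^n = r^n(cos(nθ) + i sin(nθ))
= 6^3(cos(3*135°) + i sin(3*135°))
= 216(cos 45° + i sin 45°)
= 108*sqrt(2) + 108*sqrt(2)i


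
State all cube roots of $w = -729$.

|w| = 729, arg(w) = 180°
Root modulus = 729^(1/3) = 9
Root arguments: θ_k = (180° + 360°k)/3 for k = 0, 1, ..., 2
Roots: 9/2 + (9*sqrt(3)/2)i, -9, 9/2 - (9*sqrt(3)/2)i


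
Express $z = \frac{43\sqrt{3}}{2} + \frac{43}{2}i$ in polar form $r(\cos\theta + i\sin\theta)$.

r = |z| = sqrt(a^2 + b^2) = sqrt((43*sqrt(3)/2)^2 + (43/2)^2) = sqrt(5547/4 + 1849/4) = sqrt(1849) = 43
θ = arctan(b/a) = arctan(21.5/37.2391) (quadrant-adjusted) = 30°
z = 43(cos 30° + i sin 30°)


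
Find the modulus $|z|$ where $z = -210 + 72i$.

|z| = sqrt(a^2 + b^2) = sqrt((-210)^2 + 72^2) = sqrt(49284) = 222


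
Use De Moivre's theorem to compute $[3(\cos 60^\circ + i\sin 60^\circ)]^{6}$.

By De Moivre: z^n = r^n(cos(nθ) + i sin(nθ))
= 3^6(cos(6*60°) + i sin(6*60°))
= 729(cos 0° + i sin 0°)
= 729


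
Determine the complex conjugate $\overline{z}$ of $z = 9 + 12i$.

If z = a + bi, then conjugate(z) = a - bi
conjugate(9 + 12i) = 9 - 12i


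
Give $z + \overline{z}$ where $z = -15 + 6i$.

z + conjugate(z) = (a + bi) + (a - bi) = 2a
= 2 * (-15) = -30


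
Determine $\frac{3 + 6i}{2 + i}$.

Multiply numerator and denominator by conjugate (2 - i):
= (3 + 6i)(2 - i) / (2^2 + 1^2)
= (12 + 9i) / 5
= 12/5 + (9/5)i


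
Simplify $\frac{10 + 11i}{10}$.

Divisor is real, so divide each part by 10:
= 1 + (11/10)i


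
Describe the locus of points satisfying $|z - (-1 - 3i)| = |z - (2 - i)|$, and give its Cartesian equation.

|z - z1| = |z - z2| means z is equidistant from z1 and z2,
i.e. the perpendicular bisector of the segment from (-1, -3) to (2, -1) (midpoint (1/2, -2)).
With z = x + yi, square both sides:
(x - (-1))^2 + (y - (-3))^2 = (x - 2)^2 + (y - (-1))^2
The x^2 and y^2 terms cancel: 6x + 4y = 5 - 10 = -5
Simplify: 6x + 4y = -5
Locus: Perpendicular bisector of the segment from (-1, -3) to (2, -1): the line 6x + 4y = -5


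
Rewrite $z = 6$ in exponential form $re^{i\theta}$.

r = |z| = sqrt((6)^2 + (0)^2) = sqrt(36 + 0) = sqrt(36) = 6
b = 0 and a > 0, so z lies on the positive real axis: θ = 0
z = 6e^(i*0) = 6


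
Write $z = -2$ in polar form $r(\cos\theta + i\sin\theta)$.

r = |z| = sqrt(a^2 + b^2) = sqrt((-2)^2 + (0)^2) = sqrt(4 + 0) = sqrt(4) = 2
b = 0 and a < 0, so z lies on the negative real axis: θ = 180°
z = 2(cos 180° + i sin 180°)


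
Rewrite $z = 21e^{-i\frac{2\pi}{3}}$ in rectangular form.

a = r cos θ = 21 * -1/2 = -21/2
b = r sin θ = 21 * -sqrt(3)/2 = -21*sqrt(3)/2
z = -21/2 - (21*sqrt(3)/2)i


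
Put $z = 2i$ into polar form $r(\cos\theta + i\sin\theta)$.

r = |z| = sqrt(a^2 + b^2) = sqrt((0)^2 + (2)^2) = sqrt(0 + 4) = sqrt(4) = 2
a = 0 and b > 0, so z lies on the positive imaginary axis: θ = 90°
z = 2(cos 90° + i sin 90°)


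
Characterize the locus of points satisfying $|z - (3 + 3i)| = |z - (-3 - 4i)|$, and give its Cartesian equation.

|z - z1| = |z - z2| means z is equidistant from z1 and z2,
i.e. the perpendicular bisector of the segment from (3, 3) to (-3, -4) (midpoint (0, -1/2)).
With z = x + yi, square both sides:
(x - 3)^2 + (y - 3)^2 = (x - (-3))^2 + (y - (-4))^2
The x^2 and y^2 terms cancel: -12x + (-14)y = 25 - 18 = 7
Simplify: 12x + 14y = -7
Locus: Perpendicular bisector of the segment from (3, 3) to (-3, -4): the line 12x + 14y = -7


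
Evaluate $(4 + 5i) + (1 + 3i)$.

(4 + 1) + (5 + 3)i = 5 + 8i


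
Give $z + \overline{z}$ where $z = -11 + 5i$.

z + conjugate(z) = (a + bi) + (a - bi) = 2a
= 2 * (-11) = -22


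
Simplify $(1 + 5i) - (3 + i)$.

(1 - 3) + (5 - 1)i = -2 + 4i


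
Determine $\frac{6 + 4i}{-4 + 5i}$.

Multiply numerator and denominator by conjugate (-4 - 5i):
= (6 + 4i)(-4 - 5i) / ((-4)^2 + 5^2)
= (-4 - 46i) / 41
= -4/41 - (46/41)i


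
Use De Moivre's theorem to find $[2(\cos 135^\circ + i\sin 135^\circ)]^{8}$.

By De Moivre: z^n = r^n(cos(nθ) + i sin(nθ))
= 2^8(cos(8*135°) + i sin(8*135°))
= 256(cos 0° + i sin 0°)
= 256


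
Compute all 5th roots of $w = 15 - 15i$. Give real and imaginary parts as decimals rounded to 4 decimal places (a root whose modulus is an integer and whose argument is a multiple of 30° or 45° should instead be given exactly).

|w| = sqrt(450) ≈ 21.213203, arg(w) = 315°
Root modulus = sqrt(450)^(1/5) ≈ 1.842134
Root arguments: θ_k = (315° + 360°k)/5 for k = 0, 1, ..., 4
Compute each root as (root modulus)(cos θ_k + i sin θ_k) using full-precision intermediates, then round to 4 decimal places.
Roots: 0.8363 + 1.6414i, -1.3026 + 1.3026i, -1.6414 - 0.8363i, 0.2882 - 1.8195i, 1.8195 - 0.2882i


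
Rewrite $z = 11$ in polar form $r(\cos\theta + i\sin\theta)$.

r = |z| = sqrt(a^2 + b^2) = sqrt((11)^2 + (0)^2) = sqrt(121 + 0) = sqrt(121) = 11
b = 0 and a > 0, so z lies on the positive real axis: θ = 0°
z = 11(cos 0° + i sin 0°)


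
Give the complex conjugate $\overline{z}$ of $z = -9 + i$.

If z = a + bi, then conjugate(z) = a - bi
conjugate(-9 + i) = -9 - i


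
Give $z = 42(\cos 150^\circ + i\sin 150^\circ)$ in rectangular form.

a = r cos θ = 42 * -sqrt(3)/2 = -21*sqrt(3)
b = r sin θ = 42 * 1/2 = 21
z = -21*sqrt(3) + 21i


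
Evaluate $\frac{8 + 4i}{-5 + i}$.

Multiply numerator and denominator by conjugate (-5 - i):
= (8 + 4i)(-5 - i) / ((-5)^2 + 1^2)
= (-36 - 28i) / 26
Divide through by 2: (-18 - 14i) / 13
= -18/13 - (14/13)i


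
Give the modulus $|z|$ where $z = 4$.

|z| = sqrt(a^2 + b^2) = sqrt(4^2 + 0^2) = sqrt(16) = 4


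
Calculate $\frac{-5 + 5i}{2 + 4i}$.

Multiply numerator and denominator by conjugate (2 - 4i):
= (-5 + 5i)(2 - 4i) / (2^2 + 4^2)
= (10 + 30i) / 20
Divide through by 10: (1 + 3i) / 2
= 1/2 + (3/2)i


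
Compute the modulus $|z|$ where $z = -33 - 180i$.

|z| = sqrt(a^2 + b^2) = sqrt((-33)^2 + (-180)^2) = sqrt(33489) = 183


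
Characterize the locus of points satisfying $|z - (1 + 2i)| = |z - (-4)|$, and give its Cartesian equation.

|z - z1| = |z - z2| means z is equidistant from z1 and z2,
i.e. the perpendicular bisector of the segment from (1, 2) to (-4, 0) (midpoint (-3/2, 1)).
With z = x + yi, square both sides:
(x - 1)^2 + (y - 2)^2 = (x - (-4))^2 + (y - 0)^2
The x^2 and y^2 terms cancel: -10x + (-4)y = 16 - 5 = 11
Simplify: 10x + 4y = -11
Locus: Perpendicular bisector of the segment from (1, 2) to (-4, 0): the line 10x + 4y = -11


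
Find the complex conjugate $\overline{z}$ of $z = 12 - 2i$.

If z = a + bi, then conjugate(z) = a - bi
conjugate(12 - 2i) = 12 + 2i


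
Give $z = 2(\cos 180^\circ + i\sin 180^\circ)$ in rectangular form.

a = r cos θ = 2 * -1 = -2
b = r sin θ = 2 * 0 = 0
z = -2


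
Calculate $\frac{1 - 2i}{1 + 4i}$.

Multiply numerator and denominator by conjugate (1 - 4i):
= (1 - 2i)(1 - 4i) / (1^2 + 4^2)
= (-7 - 6i) / 17
= -7/17 - (6/17)i


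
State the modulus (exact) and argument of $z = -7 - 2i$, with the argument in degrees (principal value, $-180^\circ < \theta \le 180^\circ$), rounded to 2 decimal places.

|z| = sqrt((-7)^2 + (-2)^2) = sqrt(53)
arg(z) = arctan(b/a) = arctan(-2/-7) (quadrant-adjusted) = -164.05°


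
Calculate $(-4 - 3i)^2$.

(a + bi)^2 = a^2 - b^2 + 2abi
= (-4)^2 - (-3)^2 + 2*(-4)*(-3)i
= 7 + 24i


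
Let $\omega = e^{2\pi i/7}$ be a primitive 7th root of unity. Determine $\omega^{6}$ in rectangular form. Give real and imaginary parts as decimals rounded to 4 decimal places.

ω^6 = e^(2πi·6/7) = e^(i·12π/7)
= cos(12π/7) + i sin(12π/7)
= 0.6235 - 0.7818i


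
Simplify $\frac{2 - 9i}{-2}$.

Divisor is real, so divide each part by -2:
= -1 + (9/2)i


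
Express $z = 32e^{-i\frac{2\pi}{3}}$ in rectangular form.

a = r cos θ = 32 * -1/2 = -16
b = r sin θ = 32 * -sqrt(3)/2 = -16*sqrt(3)
z = -16 - 16*sqrt(3)i


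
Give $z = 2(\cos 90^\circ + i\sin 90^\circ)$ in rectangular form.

a = r cos θ = 2 * 0 = 0
b = r sin θ = 2 * 1 = 2
z = 2i


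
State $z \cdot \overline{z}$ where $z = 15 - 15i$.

z * conjugate(z) = |z|^2 = a^2 + b^2
= 15^2 + (-15)^2 = 450


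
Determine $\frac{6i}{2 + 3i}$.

Multiply numerator and denominator by conjugate (2 - 3i):
= (6i)(2 - 3i) / (2^2 + 3^2)
= (18 + 12i) / 13
= 18/13 + (12/13)i


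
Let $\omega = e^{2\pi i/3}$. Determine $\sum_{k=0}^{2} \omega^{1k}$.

Let ζ = ω^1 = e^(2πi·1/3). Since 3 ∤ 1, ζ ≠ 1.
Sum = Σ_{k=0}^{2} ζ^k = (ζ^3 - 1)/(ζ - 1) = (ω^{1·3} - 1)/(ζ - 1) = (1 - 1)/(ζ - 1) = 0


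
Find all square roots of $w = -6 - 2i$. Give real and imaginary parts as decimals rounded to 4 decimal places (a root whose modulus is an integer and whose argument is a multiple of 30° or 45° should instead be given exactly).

|w| = sqrt(40) ≈ 6.324555, arg(w) ≈ 198.434949°
Root modulus = sqrt(40)^(1/2) ≈ 2.514867
Root arguments: θ_k = (arg(w) + 360°k)/2 for k = 0, 1, ..., 1
Compute each root as (root modulus)(cos θ_k + i sin θ_k) using full-precision intermediates, then round to 4 decimal places.
Roots: -0.4028 + 2.4824i, 0.4028 - 2.4824i


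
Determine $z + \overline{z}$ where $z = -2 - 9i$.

z + conjugate(z) = (a + bi) + (a - bi) = 2a
= 2 * (-2) = -4


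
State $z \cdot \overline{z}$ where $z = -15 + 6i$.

z * conjugate(z) = |z|^2 = a^2 + b^2
= (-15)^2 + 6^2 = 261


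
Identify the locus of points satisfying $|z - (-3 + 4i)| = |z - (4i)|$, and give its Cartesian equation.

|z - z1| = |z - z2| means z is equidistant from z1 and z2,
i.e. the perpendicular bisector of the segment from (-3, 4) to (0, 4) (midpoint (-3/2, 4)).
With z = x + yi, square both sides:
(x - (-3))^2 + (y - 4)^2 = (x - 0)^2 + (y - 4)^2
The x^2 and y^2 terms cancel: 6x + 0y = 16 - 25 = -9
Simplify: x = -3/2
Locus: Perpendicular bisector of the segment from (-3, 4) to (0, 4): the line x = -3/2


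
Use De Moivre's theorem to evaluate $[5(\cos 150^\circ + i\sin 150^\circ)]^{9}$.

By De Moivre: z^n = r^n(cos(nθ) + i sin(nθ))
= 5^9(cos(9*150°) + i sin(9*150°))
= 1953125(cos 270° + i sin 270°)
= -1953125i


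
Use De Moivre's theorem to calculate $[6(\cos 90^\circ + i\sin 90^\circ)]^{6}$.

By De Moivre: z^n = r^n(cos(nθ) + i sin(nθ))
= 6^6(cos(6*90°) + i sin(6*90°))
= 46656(cos 180° + i sin 180°)
= -46656


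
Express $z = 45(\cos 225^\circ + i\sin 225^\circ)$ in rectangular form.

a = r cos θ = 45 * -sqrt(2)/2 = -45*sqrt(2)/2
b = r sin θ = 45 * -sqrt(2)/2 = -45*sqrt(2)/2
z = -45*sqrt(2)/2 - (45*sqrt(2)/2)i


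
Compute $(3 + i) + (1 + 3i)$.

(3 + 1) + (1 + 3)i = 4 + 4i


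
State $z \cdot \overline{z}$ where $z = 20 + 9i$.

z * conjugate(z) = |z|^2 = a^2 + b^2
= 20^2 + 9^2 = 481


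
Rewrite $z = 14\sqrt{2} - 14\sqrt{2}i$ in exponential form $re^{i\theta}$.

r = |z| = sqrt((14*sqrt(2))^2 + (-14*sqrt(2))^2) = sqrt(392 + 392) = sqrt(784) = 28
θ = arctan(b/a) = arctan(-19.799/19.799) (quadrant-adjusted) = -45° = -π/4
z = 28e^(-i*π/4)


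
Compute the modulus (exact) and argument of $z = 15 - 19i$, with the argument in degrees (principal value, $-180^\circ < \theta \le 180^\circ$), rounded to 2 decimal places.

|z| = sqrt(15^2 + (-19)^2) = sqrt(586)
arg(z) = arctan(b/a) = arctan(-19/15) (quadrant-adjusted) = -51.71°


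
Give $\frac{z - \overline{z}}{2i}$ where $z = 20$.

z - conjugate(z) = 2bi
(z - conjugate(z))/(2i) = 2bi/(2i) = b = 0


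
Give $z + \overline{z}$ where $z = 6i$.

z + conjugate(z) = (a + bi) + (a - bi) = 2a
= 2 * 0 = 0


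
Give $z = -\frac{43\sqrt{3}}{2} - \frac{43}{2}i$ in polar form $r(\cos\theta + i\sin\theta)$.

r = |z| = sqrt(a^2 + b^2) = sqrt((-43*sqrt(3)/2)^2 + (-43/2)^2) = sqrt(5547/4 + 1849/4) = sqrt(1849) = 43
θ = arctan(b/a) = arctan(-21.5/-37.2391) (quadrant-adjusted) = 210°
z = 43(cos 210° + i sin 210°)


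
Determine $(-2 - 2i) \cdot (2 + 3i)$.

(a1*a2 - b1*b2) + (a1*b2 + b1*a2)i
= (-4 - (-6)) + (-6 + (-4))i
= 2 - 10i


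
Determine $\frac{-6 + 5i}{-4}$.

Divisor is real, so divide each part by -4:
= 3/2 - (5/4)i


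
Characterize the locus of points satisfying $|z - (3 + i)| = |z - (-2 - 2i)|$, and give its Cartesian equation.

|z - z1| = |z - z2| means z is equidistant from z1 and z2,
i.e. the perpendicular bisector of the segment from (3, 1) to (-2, -2) (midpoint (1/2, -1/2)).
With z = x + yi, square both sides:
(x - 3)^2 + (y - 1)^2 = (x - (-2))^2 + (y - (-2))^2
The x^2 and y^2 terms cancel: -10x + (-6)y = 8 - 10 = -2
Simplify: 5x + 3y = 1
Locus: Perpendicular bisector of the segment from (3, 1) to (-2, -2): the line 5x + 3y = 1


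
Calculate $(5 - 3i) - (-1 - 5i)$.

(5 - (-1)) + (-3 - (-5))i = 6 + 2i


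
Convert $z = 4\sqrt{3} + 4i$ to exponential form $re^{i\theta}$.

r = |z| = sqrt((4*sqrt(3))^2 + (4)^2) = sqrt(48 + 16) = sqrt(64) = 8
θ = arctan(b/a) = arctan(4/6.9282) (quadrant-adjusted) = 30° = π/6
z = 8e^(i*π/6)


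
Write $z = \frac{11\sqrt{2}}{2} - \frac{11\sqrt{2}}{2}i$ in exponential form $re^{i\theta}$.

r = |z| = sqrt((11*sqrt(2)/2)^2 + (-11*sqrt(2)/2)^2) = sqrt(121/2 + 121/2) = sqrt(121) = 11
θ = arctan(b/a) = arctan(-7.7782/7.7782) (quadrant-adjusted) = -45° = -π/4
z = 11e^(-i*π/4)


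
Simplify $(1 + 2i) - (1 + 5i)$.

(1 - 1) + (2 - 5)i = -3i


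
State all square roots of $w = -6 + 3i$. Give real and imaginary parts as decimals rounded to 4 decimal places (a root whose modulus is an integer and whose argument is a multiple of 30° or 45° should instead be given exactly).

|w| = sqrt(45) ≈ 6.708204, arg(w) ≈ 153.434949°
Root modulus = sqrt(45)^(1/2) ≈ 2.590020
Root arguments: θ_k = (arg(w) + 360°k)/2 for k = 0, 1, ..., 1
Compute each root as (root modulus)(cos θ_k + i sin θ_k) using full-precision intermediates, then round to 4 decimal places.
Roots: 0.5951 + 2.5207i, -0.5951 - 2.5207i


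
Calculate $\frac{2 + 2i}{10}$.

Divisor is real, so divide each part by 10:
= 1/5 + (1/5)i


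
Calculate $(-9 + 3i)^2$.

(a + bi)^2 = a^2 - b^2 + 2abi
= (-9)^2 - 3^2 + 2*(-9)*3i
= 72 - 54i


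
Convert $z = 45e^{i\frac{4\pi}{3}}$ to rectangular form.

a = r cos θ = 45 * -1/2 = -45/2
b = r sin θ = 45 * -sqrt(3)/2 = -45*sqrt(3)/2
z = -45/2 - (45*sqrt(3)/2)i


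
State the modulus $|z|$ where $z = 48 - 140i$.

|z| = sqrt(a^2 + b^2) = sqrt(48^2 + (-140)^2) = sqrt(21904) = 148


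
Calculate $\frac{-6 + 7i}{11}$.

Divisor is real, so divide each part by 11:
= -6/11 + (7/11)i


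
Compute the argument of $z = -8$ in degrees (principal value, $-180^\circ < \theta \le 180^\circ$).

b = 0 and a < 0, so z lies on the negative real axis: θ = 180°


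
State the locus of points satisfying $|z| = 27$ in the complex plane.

|z| = 27 means sqrt(x^2 + y^2) = 27
This is a circle of radius 27 centered at the origin


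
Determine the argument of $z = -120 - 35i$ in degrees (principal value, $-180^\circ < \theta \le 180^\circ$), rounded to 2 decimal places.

θ = arctan(b/a) = arctan(-35/-120) (quadrant-adjusted) = -163.74°


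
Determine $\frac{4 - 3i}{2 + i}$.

Multiply numerator and denominator by conjugate (2 - i):
= (4 - 3i)(2 - i) / (2^2 + 1^2)
= (5 - 10i) / 5
= 1 - 2i


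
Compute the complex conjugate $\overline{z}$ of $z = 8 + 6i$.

If z = a + bi, then conjugate(z) = a - bi
conjugate(8 + 6i) = 8 - 6i


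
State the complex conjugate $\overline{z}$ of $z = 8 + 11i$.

If z = a + bi, then conjugate(z) = a - bi
conjugate(8 + 11i) = 8 - 11i


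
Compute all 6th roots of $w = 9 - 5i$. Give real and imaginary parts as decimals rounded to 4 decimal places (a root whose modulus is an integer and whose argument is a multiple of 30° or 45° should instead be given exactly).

|w| = sqrt(106) ≈ 10.295630, arg(w) ≈ 330.945396°
Root modulus = sqrt(106)^(1/6) ≈ 1.474944
Root arguments: θ_k = (arg(w) + 360°k)/6 for k = 0, 1, ..., 5
Compute each root as (root modulus)(cos θ_k + i sin θ_k) using full-precision intermediates, then round to 4 decimal places.
Roots: 0.8427 + 1.2105i, -0.6270 + 1.3350i, -1.4697 + 0.1245i, -0.8427 - 1.2105i, 0.6270 - 1.3350i, 1.4697 - 0.1245i


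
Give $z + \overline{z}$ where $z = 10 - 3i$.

z + conjugate(z) = (a + bi) + (a - bi) = 2a
= 2 * 10 = 20


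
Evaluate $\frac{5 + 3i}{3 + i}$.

Multiply numerator and denominator by conjugate (3 - i):
= (5 + 3i)(3 - i) / (3^2 + 1^2)
= (18 + 4i) / 10
Divide through by 2: (9 + 2i) / 5
= 9/5 + (2/5)i


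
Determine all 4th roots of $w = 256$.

|w| = 256, arg(w) = 0°
Root modulus = 256^(1/4) = 4
Root arguments: θ_k = (0° + 360°k)/4 for k = 0, 1, ..., 3
Roots: 4, 4i, -4, -4i


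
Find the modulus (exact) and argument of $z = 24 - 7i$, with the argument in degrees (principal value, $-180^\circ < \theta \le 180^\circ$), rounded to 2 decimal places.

|z| = sqrt(24^2 + (-7)^2) = 25
arg(z) = arctan(b/a) = arctan(-7/24) (quadrant-adjusted) = -16.26°


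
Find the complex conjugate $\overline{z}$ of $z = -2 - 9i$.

If z = a + bi, then conjugate(z) = a - bi
conjugate(-2 - 9i) = -2 + 9i


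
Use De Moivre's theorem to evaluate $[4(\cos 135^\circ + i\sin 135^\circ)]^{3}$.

By De Moivre: z^n = r^n(cos(nθ) + i sin(nθ))
= 4^3(cos(3*135°) + i sin(3*135°))
= 64(cos 45° + i sin 45°)
= 32*sqrt(2) + 32*sqrt(2)i


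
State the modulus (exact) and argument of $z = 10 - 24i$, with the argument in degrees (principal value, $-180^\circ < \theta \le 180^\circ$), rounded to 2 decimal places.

|z| = sqrt(10^2 + (-24)^2) = 26
arg(z) = arctan(b/a) = arctan(-24/10) (quadrant-adjusted) = -67.38°


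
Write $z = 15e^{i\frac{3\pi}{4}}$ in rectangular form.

a = r cos θ = 15 * -sqrt(2)/2 = -15*sqrt(2)/2
b = r sin θ = 15 * sqrt(2)/2 = 15*sqrt(2)/2
z = -15*sqrt(2)/2 + (15*sqrt(2)/2)i


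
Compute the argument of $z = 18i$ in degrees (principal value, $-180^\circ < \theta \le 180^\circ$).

a = 0 and b > 0, so z lies on the positive imaginary axis: θ = 90°


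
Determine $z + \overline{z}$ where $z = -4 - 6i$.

z + conjugate(z) = (a + bi) + (a - bi) = 2a
= 2 * (-4) = -8


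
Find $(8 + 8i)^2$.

(a + bi)^2 = a^2 - b^2 + 2abi
= 8^2 - 8^2 + 2*8*8i
= 128i


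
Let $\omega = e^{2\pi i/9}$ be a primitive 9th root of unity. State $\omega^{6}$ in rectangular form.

ω^6 = e^(2πi·6/9) = e^(i·4π/3)
= cos(4π/3) + i sin(4π/3)
= -1/2 - (sqrt(3)/2)i


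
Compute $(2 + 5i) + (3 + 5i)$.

(2 + 3) + (5 + 5)i = 5 + 10i


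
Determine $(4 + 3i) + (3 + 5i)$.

(4 + 3) + (3 + 5)i = 7 + 8i


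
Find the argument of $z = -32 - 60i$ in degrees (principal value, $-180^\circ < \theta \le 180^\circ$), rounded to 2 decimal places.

θ = arctan(b/a) = arctan(-60/-32) (quadrant-adjusted) = -118.07°


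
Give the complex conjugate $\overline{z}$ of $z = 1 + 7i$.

If z = a + bi, then conjugate(z) = a - bi
conjugate(1 + 7i) = 1 - 7i


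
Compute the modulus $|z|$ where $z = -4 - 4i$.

|z| = sqrt(a^2 + b^2) = sqrt((-4)^2 + (-4)^2) = sqrt(32) = sqrt(32)


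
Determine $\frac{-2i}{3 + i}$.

Multiply numerator and denominator by conjugate (3 - i):
= (-2i)(3 - i) / (3^2 + 1^2)
= (-2 - 6i) / 10
Divide through by 2: (-1 - 3i) / 5
= -1/5 - (3/5)i


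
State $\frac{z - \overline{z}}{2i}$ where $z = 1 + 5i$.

z - conjugate(z) = 2bi
(z - conjugate(z))/(2i) = 2bi/(2i) = b = 5


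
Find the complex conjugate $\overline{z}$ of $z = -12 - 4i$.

If z = a + bi, then conjugate(z) = a - bi
conjugate(-12 - 4i) = -12 + 4i


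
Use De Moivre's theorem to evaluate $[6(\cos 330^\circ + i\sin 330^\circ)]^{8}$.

By De Moivre: z^n = r^n(cos(nθ) + i sin(nθ))
= 6^8(cos(8*330°) + i sin(8*330°))
= 1679616(cos 120° + i sin 120°)
= -839808 + 839808*sqrt(3)i


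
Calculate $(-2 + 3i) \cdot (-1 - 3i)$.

(a1*a2 - b1*b2) + (a1*b2 + b1*a2)i
= (2 - (-9)) + (6 + (-3))i
= 11 + 3i


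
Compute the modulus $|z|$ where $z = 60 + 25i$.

|z| = sqrt(a^2 + b^2) = sqrt(60^2 + 25^2) = sqrt(4225) = 65


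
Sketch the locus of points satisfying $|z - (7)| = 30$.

|z - z0| = r describes a circle centered at z0 with radius r
Here z0 = 7 and r = 30
Locus: Circle centered at (7, 0) with radius 30


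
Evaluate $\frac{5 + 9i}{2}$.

Divisor is real, so divide each part by 2:
= 5/2 + (9/2)i


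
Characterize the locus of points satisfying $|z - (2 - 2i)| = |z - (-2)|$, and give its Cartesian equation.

|z - z1| = |z - z2| means z is equidistant from z1 and z2,
i.e. the perpendicular bisector of the segment from (2, -2) to (-2, 0) (midpoint (0, -1)).
With z = x + yi, square both sides:
(x - 2)^2 + (y - (-2))^2 = (x - (-2))^2 + (y - 0)^2
The x^2 and y^2 terms cancel: -8x + 4y = 4 - 8 = -4
Simplify: 2x - y = 1
Locus: Perpendicular bisector of the segment from (2, -2) to (-2, 0): the line 2x - y = 1


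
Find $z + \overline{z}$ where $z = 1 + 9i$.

z + conjugate(z) = (a + bi) + (a - bi) = 2a
= 2 * 1 = 2


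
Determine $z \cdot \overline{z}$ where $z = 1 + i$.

z * conjugate(z) = |z|^2 = a^2 + b^2
= 1^2 + 1^2 = 2


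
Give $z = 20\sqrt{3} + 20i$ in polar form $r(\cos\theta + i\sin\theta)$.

r = |z| = sqrt(a^2 + b^2) = sqrt((20*sqrt(3))^2 + (20)^2) = sqrt(1200 + 400) = sqrt(1600) = 40
θ = arctan(b/a) = arctan(20/34.641) (quadrant-adjusted) = 30°
z = 40(cos 30° + i sin 30°)


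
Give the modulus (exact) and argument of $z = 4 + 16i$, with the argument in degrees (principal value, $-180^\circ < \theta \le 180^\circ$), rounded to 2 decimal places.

|z| = sqrt(4^2 + 16^2) = sqrt(272)
arg(z) = arctan(b/a) = arctan(16/4) (quadrant-adjusted) = 75.96°


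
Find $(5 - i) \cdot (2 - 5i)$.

(a1*a2 - b1*b2) + (a1*b2 + b1*a2)i
= (10 - 5) + (-25 + (-2))i
= 5 - 27i


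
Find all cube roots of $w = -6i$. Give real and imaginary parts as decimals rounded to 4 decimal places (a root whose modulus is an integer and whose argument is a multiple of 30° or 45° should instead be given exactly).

|w| = 6, arg(w) = 270°
Root modulus = 6^(1/3) ≈ 1.817121
Root arguments: θ_k = (270° + 360°k)/3 for k = 0, 1, ..., 2
Compute each root as (root modulus)(cos θ_k + i sin θ_k) using full-precision intermediates, then round to 4 decimal places.
Roots: 1.8171i, -1.5737 - 0.9086i, 1.5737 - 0.9086i


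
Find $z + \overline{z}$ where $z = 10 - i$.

z + conjugate(z) = (a + bi) + (a - bi) = 2a
= 2 * 10 = 20


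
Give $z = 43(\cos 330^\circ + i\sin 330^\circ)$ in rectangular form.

a = r cos θ = 43 * sqrt(3)/2 = 43*sqrt(3)/2
b = r sin θ = 43 * -1/2 = -43/2
z = 43*sqrt(3)/2 - (43/2)i


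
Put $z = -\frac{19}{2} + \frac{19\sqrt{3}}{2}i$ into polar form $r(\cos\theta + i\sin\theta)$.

r = |z| = sqrt(a^2 + b^2) = sqrt((-19/2)^2 + (19*sqrt(3)/2)^2) = sqrt(361/4 + 1083/4) = sqrt(361) = 19
θ = arctan(b/a) = arctan(16.4545/-9.5) (quadrant-adjusted) = 120°
z = 19(cos 120° + i sin 120°)


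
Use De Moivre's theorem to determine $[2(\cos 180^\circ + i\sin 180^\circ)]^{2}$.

By De Moivre: z^n = r^n(cos(nθ) + i sin(nθ))
= 2^2(cos(2*180°) + i sin(2*180°))
= 4(cos 0° + i sin 0°)
= 4


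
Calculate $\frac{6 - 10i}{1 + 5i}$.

Multiply numerator and denominator by conjugate (1 - 5i):
= (6 - 10i)(1 - 5i) / (1^2 + 5^2)
= (-44 - 40i) / 26
Divide through by 2: (-22 - 20i) / 13
= -22/13 - (20/13)i


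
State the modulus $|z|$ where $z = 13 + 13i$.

|z| = sqrt(a^2 + b^2) = sqrt(13^2 + 13^2) = sqrt(338) = sqrt(338)


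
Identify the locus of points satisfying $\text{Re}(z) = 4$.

Re(z) = x where z = x + yi; the equation x = 4 is satisfied by all points with that x-coordinate
Locus: Vertical line x = 4


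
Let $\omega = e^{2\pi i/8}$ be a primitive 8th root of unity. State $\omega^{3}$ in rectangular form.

ω^3 = e^(2πi·3/8) = e^(i·3π/4)
= cos(3π/4) + i sin(3π/4)
= -sqrt(2)/2 + (sqrt(2)/2)i


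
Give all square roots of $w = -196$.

|w| = 196, arg(w) = 180°
Root modulus = 196^(1/2) = 14
Root arguments: θ_k = (180° + 360°k)/2 for k = 0, 1, ..., 1
Roots: 14i, -14i


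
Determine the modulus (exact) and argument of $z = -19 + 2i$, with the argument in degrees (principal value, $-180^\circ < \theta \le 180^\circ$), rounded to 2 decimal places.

|z| = sqrt((-19)^2 + 2^2) = sqrt(365)
arg(z) = arctan(b/a) = arctan(2/-19) (quadrant-adjusted) = 173.99°


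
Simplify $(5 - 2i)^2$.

(a + bi)^2 = a^2 - b^2 + 2abi
= 5^2 - (-2)^2 + 2*5*(-2)i
= 21 - 20i


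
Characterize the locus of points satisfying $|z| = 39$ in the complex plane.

|z| = 39 means sqrt(x^2 + y^2) = 39
This is a circle of radius 39 centered at the origin


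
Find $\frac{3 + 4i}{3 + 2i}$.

Multiply numerator and denominator by conjugate (3 - 2i):
= (3 + 4i)(3 - 2i) / (3^2 + 2^2)
= (17 + 6i) / 13
= 17/13 + (6/13)i


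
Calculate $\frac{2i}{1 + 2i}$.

Multiply numerator and denominator by conjugate (1 - 2i):
= (2i)(1 - 2i) / (1^2 + 2^2)
= (4 + 2i) / 5
= 4/5 + (2/5)i


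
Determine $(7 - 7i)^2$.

(a + bi)^2 = a^2 - b^2 + 2abi
= 7^2 - (-7)^2 + 2*7*(-7)i
= -98i


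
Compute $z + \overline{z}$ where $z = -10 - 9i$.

z + conjugate(z) = (a + bi) + (a - bi) = 2a
= 2 * (-10) = -20


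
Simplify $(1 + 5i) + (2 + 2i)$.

(1 + 2) + (5 + 2)i = 3 + 7i


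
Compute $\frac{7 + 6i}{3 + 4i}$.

Multiply numerator and denominator by conjugate (3 - 4i):
= (7 + 6i)(3 - 4i) / (3^2 + 4^2)
= (45 - 10i) / 25
Divide through by 5: (9 - 2i) / 5
= 9/5 - (2/5)i


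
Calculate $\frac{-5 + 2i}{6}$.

Divisor is real, so divide each part by 6:
= -5/6 + (1/3)i


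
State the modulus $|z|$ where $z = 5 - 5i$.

|z| = sqrt(a^2 + b^2) = sqrt(5^2 + (-5)^2) = sqrt(50) = sqrt(50)


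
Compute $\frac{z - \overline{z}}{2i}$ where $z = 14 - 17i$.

z - conjugate(z) = 2bi
(z - conjugate(z))/(2i) = 2bi/(2i) = b = -17


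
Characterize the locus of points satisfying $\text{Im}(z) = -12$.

Im(z) = y where z = x + yi; the equation y = -12 is satisfied by all points with that y-coordinate
Locus: Horizontal line y = -12


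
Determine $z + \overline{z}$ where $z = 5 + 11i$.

z + conjugate(z) = (a + bi) + (a - bi) = 2a
= 2 * 5 = 10


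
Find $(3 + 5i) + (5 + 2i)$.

(3 + 5) + (5 + 2)i = 8 + 7i


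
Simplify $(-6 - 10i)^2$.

(a + bi)^2 = a^2 - b^2 + 2abi
= (-6)^2 - (-10)^2 + 2*(-6)*(-10)i
= -64 + 120i


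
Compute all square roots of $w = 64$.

|w| = 64, arg(w) = 0°
Root modulus = 64^(1/2) = 8
Root arguments: θ_k = (0° + 360°k)/2 for k = 0, 1, ..., 1
Roots: 8, -8


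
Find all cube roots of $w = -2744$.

|w| = 2744, arg(w) = 180°
Root modulus = 2744^(1/3) = 14
Root arguments: θ_k = (180° + 360°k)/3 for k = 0, 1, ..., 2
Roots: 7 + 7*sqrt(3)i, -14, 7 - 7*sqrt(3)i


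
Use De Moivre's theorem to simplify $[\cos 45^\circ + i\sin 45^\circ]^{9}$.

By De Moivre: z^n = r^n(cos(nθ) + i sin(nθ))
= 1^9(cos(9*45°) + i sin(9*45°))
= 1(cos 45° + i sin 45°)
= sqrt(2)/2 + (sqrt(2)/2)i


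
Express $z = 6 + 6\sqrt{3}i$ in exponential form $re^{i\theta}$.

r = |z| = sqrt((6)^2 + (6*sqrt(3))^2) = sqrt(36 + 108) = sqrt(144) = 12
θ = arctan(b/a) = arctan(10.3923/6) (quadrant-adjusted) = 60° = π/3
z = 12e^(i*π/3)


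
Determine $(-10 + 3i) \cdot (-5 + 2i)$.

(a1*a2 - b1*b2) + (a1*b2 + b1*a2)i
= (50 - 6) + (-20 + (-15))i
= 44 - 35i


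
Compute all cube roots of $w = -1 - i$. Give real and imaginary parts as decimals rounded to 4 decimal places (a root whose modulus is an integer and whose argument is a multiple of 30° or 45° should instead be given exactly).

|w| = sqrt(2) ≈ 1.414214, arg(w) = 225°
Root modulus = sqrt(2)^(1/3) ≈ 1.122462
Root arguments: θ_k = (225° + 360°k)/3 for k = 0, 1, ..., 2
Compute each root as (root modulus)(cos θ_k + i sin θ_k) using full-precision intermediates, then round to 4 decimal places.
Roots: 0.2905 + 1.0842i, -1.0842 - 0.2905i, 0.7937 - 0.7937i


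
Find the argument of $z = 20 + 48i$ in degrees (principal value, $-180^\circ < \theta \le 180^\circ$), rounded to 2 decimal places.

θ = arctan(b/a) = arctan(48/20) (quadrant-adjusted) = 67.38°
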